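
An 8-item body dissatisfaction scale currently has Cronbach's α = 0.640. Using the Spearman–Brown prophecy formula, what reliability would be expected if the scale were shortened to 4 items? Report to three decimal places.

Length factor m = 4/8 = 0.5000
α' = m·α / (1 − (1−m)·α)
   = 4/8 × 0.640 / (1 − (1 − 4/8) × 0.640)
   = 0.3200 / 0.6800 = 0.471

predicted reliability = 0.471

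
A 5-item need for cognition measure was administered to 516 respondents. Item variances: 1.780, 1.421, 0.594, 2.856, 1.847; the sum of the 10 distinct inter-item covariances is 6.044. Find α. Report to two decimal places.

sum of item variances = 1.780 + 1.421 + 0.594 + 2.856 + 1.847 = 8.498
Sum of distinct covariances = 6.044
σ²_total = sum of item variances + 2·Σcov = 8.498 + 2 × 6.044 = 20.586
α = (5/4)·(1 − 8.498/20.586) = 0.73

α = 0.73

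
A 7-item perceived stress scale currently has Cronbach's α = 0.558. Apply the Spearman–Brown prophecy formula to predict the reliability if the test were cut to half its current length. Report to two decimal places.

Length factor m = 1/2
α' = m·α / (1 − (1−m)·α)
   = 1/2 × 0.558 / (1 − (1 − 1/2) × 0.558)
   = 0.2790 / 0.7210 = 0.39

predicted reliability = 0.39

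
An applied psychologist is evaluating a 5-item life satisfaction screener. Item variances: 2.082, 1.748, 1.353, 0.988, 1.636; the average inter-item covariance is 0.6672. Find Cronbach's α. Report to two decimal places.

Σσ²ᵢ = 2.082 + 1.748 + 1.353 + 0.988 + 1.636 = 7.807
Sum of the 10 distinct covariances = 10 × 0.6672 = 6.6720
Var(T) = Σσ²ᵢ + 2·Σcov = 7.807 + 2 × 6.6720 = 21.1510
α = (5/4)·(1 − 7.807/21.1510) = 0.79

α = 0.79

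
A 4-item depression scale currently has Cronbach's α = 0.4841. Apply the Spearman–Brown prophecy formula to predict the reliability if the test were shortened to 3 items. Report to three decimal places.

predicted reliability = 0.413

Length factor m = 3/4 = 0.7500
α' = m·α / (1 − (1−m)·α)
   = 3/4 × 0.4841 / (1 − (1 − 3/4) × 0.4841)
   = 0.3631 / 0.8790 = 0.413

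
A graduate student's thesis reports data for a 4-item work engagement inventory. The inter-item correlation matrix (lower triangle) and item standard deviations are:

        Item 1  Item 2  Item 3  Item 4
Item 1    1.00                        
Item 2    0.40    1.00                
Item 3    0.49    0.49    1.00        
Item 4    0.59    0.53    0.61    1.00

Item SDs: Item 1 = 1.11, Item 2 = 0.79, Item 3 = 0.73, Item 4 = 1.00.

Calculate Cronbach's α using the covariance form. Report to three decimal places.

Cronbach's α = 0.801

Σσ²ᵢ = 1.11² + 0.79² + 0.73² + 1.00² = 3.3891
Covariances σ_ij = r_ij · s_i · s_j:
  σ(Item 1,Item 2) = 0.40 × 1.11 × 0.79 = 0.3508
  σ(Item 1,Item 3) = 0.49 × 1.11 × 0.73 = 0.3970
  σ(Item 1,Item 4) = 0.59 × 1.11 × 1.00 = 0.6549
  σ(Item 2,Item 3) = 0.49 × 0.79 × 0.73 = 0.2826
  σ(Item 2,Item 4) = 0.53 × 0.79 × 1.00 = 0.4187
  σ(Item 3,Item 4) = 0.61 × 0.73 × 1.00 = 0.4453
σ²_T = Σσ²ᵢ + 2·Σσ_ij = 3.3891 + 2 × 2.5493 = 8.4877
α = (4/3)·(1 − 3.3891/8.4877) = 0.801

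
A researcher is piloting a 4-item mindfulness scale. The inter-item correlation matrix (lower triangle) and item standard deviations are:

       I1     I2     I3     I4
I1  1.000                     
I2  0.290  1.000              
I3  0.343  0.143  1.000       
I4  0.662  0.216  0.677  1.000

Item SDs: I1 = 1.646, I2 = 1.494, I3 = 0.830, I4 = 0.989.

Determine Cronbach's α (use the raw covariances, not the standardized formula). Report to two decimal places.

Σσ²ᵢ = 1.646² + 1.494² + 0.830² + 0.989² = 6.6084
Covariances σ_ij = r_ij · s_i · s_j:
  σ(I1,I2) = 0.290 × 1.646 × 1.494 = 0.7131
  σ(I1,I3) = 0.343 × 1.646 × 0.830 = 0.4686
  σ(I1,I4) = 0.662 × 1.646 × 0.989 = 1.0777
  σ(I2,I3) = 0.143 × 1.494 × 0.830 = 0.1773
  σ(I2,I4) = 0.216 × 1.494 × 0.989 = 0.3192
  σ(I3,I4) = 0.677 × 0.830 × 0.989 = 0.5557
σ²_T = Σσ²ᵢ + 2·Σσ_ij = 6.6084 + 2 × 3.3116 = 13.2316
α = (4/3)·(1 − 6.6084/13.2316) = 0.67

Cronbach's α = 0.67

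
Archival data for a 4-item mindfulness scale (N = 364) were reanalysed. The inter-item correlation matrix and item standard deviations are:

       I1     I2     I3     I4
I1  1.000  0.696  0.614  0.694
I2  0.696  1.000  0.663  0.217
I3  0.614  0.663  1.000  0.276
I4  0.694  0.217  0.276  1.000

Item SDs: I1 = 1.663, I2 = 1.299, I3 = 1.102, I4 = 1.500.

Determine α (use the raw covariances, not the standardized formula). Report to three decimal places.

Σσ²ᵢ = 1.663² + 1.299² + 1.102² + 1.500² = 7.9174
Covariances σ_ij = r_ij · s_i · s_j:
  σ(I1,I2) = 0.696 × 1.663 × 1.299 = 1.5035
  σ(I1,I3) = 0.614 × 1.663 × 1.102 = 1.1252
  σ(I1,I4) = 0.694 × 1.663 × 1.500 = 1.7312
  σ(I2,I3) = 0.663 × 1.299 × 1.102 = 0.9491
  σ(I2,I4) = 0.217 × 1.299 × 1.500 = 0.4228
  σ(I3,I4) = 0.276 × 1.102 × 1.500 = 0.4562
σ²_T = Σσ²ᵢ + 2·Σσ_ij = 7.9174 + 2 × 6.1880 = 20.2934
α = (4/3)·(1 − 7.9174/20.2934) = 0.813

α = 0.813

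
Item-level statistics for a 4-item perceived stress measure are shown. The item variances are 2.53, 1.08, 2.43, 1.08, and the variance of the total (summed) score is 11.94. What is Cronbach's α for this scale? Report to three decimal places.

Σσᵢ² = 2.53 + 1.08 + 2.43 + 1.08 = 7.12
α = (k/(k−1))·(1 − Σσᵢ²/total variance) = (4/3)·(1 − 7.12/11.94) = 0.538

α = 0.538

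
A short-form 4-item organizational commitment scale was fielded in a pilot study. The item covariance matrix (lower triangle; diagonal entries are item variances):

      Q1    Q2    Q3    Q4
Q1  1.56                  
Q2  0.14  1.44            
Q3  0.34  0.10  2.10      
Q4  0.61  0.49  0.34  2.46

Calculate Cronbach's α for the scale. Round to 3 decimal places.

Cronbach's α = 0.464

Σσᵢ² = 1.56 + 1.44 + 2.10 + 2.46 = 7.56
Sum of off-diagonal covariances = 2.02
σ²_T = 7.56 + 2 × 2.02 = 11.60
α = (k/(k−1))·(1 − Σσᵢ²/σ²_T) = (4/3)·(1 − 7.56/11.60) = 0.464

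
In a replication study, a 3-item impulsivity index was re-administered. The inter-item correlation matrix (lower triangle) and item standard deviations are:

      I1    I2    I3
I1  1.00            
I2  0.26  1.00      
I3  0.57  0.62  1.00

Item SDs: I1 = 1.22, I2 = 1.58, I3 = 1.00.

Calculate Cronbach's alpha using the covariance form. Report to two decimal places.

α = 0.70

Σσ²ᵢ = 1.22² + 1.58² + 1.00² = 4.9848
Covariances σ_ij = r_ij · s_i · s_j:
  σ(I1,I2) = 0.26 × 1.22 × 1.58 = 0.5012
  σ(I1,I3) = 0.57 × 1.22 × 1.00 = 0.6954
  σ(I2,I3) = 0.62 × 1.58 × 1.00 = 0.9796
σ²_T = Σσ²ᵢ + 2·Σσ_ij = 4.9848 + 2 × 2.1762 = 9.3372
α = (3/2)·(1 − 4.9848/9.3372) = 0.70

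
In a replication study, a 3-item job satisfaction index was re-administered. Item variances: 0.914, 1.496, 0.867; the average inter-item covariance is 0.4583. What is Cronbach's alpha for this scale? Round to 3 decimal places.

Cronbach's alpha = 0.684

Σσ²ᵢ = 0.914 + 1.496 + 0.867 = 3.277
Sum of the 3 distinct covariances = 3 × 0.4583 = 1.3749
total variance = Σσ²ᵢ + 2·Σcov = 3.277 + 2 × 1.3749 = 6.0268
α = (3/2)·(1 − 3.277/6.0268) = 0.684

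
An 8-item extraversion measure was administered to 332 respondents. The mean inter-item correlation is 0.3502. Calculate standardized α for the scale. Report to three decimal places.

standardized α = 0.812

Standardized α = k·r̄ / (1 + (k−1)·r̄) = 8 × 0.3502 / (1 + 7 × 0.3502)
  = 2.8016 / 3.4514 = 0.812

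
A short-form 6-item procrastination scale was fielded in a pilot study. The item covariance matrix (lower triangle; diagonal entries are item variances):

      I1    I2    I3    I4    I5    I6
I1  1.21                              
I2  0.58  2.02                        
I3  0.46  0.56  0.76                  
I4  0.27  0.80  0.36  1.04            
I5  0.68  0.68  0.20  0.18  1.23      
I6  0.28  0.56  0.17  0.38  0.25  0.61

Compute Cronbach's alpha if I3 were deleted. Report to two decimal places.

α = 0.76

Remaining items: I1, I2, I4, I5, I6 (k = 5).
sum of item variances = 1.21 + 2.02 + 1.04 + 1.23 + 0.61 = 6.11
Var(T) = 6.11 + 2 × 4.66 = 15.43
α (item deleted) = (5/4)·(1 − 6.11/15.43) = 0.76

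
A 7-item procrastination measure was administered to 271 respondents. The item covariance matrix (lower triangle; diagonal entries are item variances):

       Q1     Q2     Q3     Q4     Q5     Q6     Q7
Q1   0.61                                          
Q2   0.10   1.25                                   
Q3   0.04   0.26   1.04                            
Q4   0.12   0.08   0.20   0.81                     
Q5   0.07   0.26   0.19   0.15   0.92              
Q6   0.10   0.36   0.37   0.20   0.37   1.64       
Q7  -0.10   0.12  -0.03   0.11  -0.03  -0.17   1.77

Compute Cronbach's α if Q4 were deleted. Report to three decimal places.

Remaining items: Q1, Q2, Q3, Q5, Q6, Q7 (k = 6).
sum of item variances = 0.61 + 1.25 + 1.04 + 0.92 + 1.64 + 1.77 = 7.23
total variance = 7.23 + 2 × 1.91 = 11.05
α (item deleted) = (6/5)·(1 − 7.23/11.05) = 0.415

α = 0.415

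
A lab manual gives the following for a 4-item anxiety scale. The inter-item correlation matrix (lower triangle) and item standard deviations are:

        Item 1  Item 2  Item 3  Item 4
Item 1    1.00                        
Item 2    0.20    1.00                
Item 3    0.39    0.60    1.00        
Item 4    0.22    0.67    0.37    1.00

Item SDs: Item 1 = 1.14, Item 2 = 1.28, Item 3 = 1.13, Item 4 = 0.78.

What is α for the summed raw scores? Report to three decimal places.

α = 0.723

Σσ²ᵢ = 1.14² + 1.28² + 1.13² + 0.78² = 4.8233
Covariances σ_ij = r_ij · s_i · s_j:
  σ(Item 1,Item 2) = 0.20 × 1.14 × 1.28 = 0.2918
  σ(Item 1,Item 3) = 0.39 × 1.14 × 1.13 = 0.5024
  σ(Item 1,Item 4) = 0.22 × 1.14 × 0.78 = 0.1956
  σ(Item 2,Item 3) = 0.60 × 1.28 × 1.13 = 0.8678
  σ(Item 2,Item 4) = 0.67 × 1.28 × 0.78 = 0.6689
  σ(Item 3,Item 4) = 0.37 × 1.13 × 0.78 = 0.3261
σ²_T = Σσ²ᵢ + 2·Σσ_ij = 4.8233 + 2 × 2.8526 = 10.5285
α = (4/3)·(1 − 4.8233/10.5285) = 0.723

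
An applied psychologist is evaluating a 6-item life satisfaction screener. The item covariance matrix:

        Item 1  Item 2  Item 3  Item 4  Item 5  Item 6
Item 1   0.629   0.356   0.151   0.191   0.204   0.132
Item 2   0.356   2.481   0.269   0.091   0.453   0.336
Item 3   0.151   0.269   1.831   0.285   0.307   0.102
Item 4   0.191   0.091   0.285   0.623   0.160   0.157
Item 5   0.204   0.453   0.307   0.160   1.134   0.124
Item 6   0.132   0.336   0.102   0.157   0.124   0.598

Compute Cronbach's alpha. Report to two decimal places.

ΣVar(i) = 0.629 + 2.481 + 1.831 + 0.623 + 1.134 + 0.598 = 7.296
Sum of the distinct covariances = 3.318
total variance = 7.296 + 2 × 3.318 = 13.932
α = (k/(k−1))·(1 − ΣVar(i)/total variance) = (6/5)·(1 − 7.296/13.932) = 0.57

Cronbach's alpha = 0.57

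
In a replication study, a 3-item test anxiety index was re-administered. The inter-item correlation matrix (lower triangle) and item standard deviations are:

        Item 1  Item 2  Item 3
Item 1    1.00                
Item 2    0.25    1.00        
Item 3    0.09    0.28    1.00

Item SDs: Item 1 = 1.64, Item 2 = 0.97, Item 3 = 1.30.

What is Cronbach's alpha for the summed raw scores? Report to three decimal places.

Σσ²ᵢ = 1.64² + 0.97² + 1.30² = 5.3205
Covariances σ_ij = r_ij · s_i · s_j:
  σ(Item 1,Item 2) = 0.25 × 1.64 × 0.97 = 0.3977
  σ(Item 1,Item 3) = 0.09 × 1.64 × 1.30 = 0.1919
  σ(Item 2,Item 3) = 0.28 × 0.97 × 1.30 = 0.3531
σ²_T = Σσ²ᵢ + 2·Σσ_ij = 5.3205 + 2 × 0.9427 = 7.2059
α = (3/2)·(1 − 5.3205/7.2059) = 0.392

α = 0.392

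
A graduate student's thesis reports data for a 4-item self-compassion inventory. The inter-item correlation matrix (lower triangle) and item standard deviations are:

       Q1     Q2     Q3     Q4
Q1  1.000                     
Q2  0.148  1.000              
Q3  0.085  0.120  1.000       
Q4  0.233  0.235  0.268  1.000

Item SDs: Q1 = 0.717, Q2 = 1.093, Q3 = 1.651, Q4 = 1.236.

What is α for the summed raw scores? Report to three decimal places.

α = 0.447

Σσ²ᵢ = 0.717² + 1.093² + 1.651² + 1.236² = 5.9622
Covariances σ_ij = r_ij · s_i · s_j:
  σ(Q1,Q2) = 0.148 × 0.717 × 1.093 = 0.1160
  σ(Q1,Q3) = 0.085 × 0.717 × 1.651 = 0.1006
  σ(Q1,Q4) = 0.233 × 0.717 × 1.236 = 0.2065
  σ(Q2,Q3) = 0.120 × 1.093 × 1.651 = 0.2165
  σ(Q2,Q4) = 0.235 × 1.093 × 1.236 = 0.3175
  σ(Q3,Q4) = 0.268 × 1.651 × 1.236 = 0.5469
σ²_T = Σσ²ᵢ + 2·Σσ_ij = 5.9622 + 2 × 1.5040 = 8.9702
α = (4/3)·(1 − 5.9622/8.9702) = 0.447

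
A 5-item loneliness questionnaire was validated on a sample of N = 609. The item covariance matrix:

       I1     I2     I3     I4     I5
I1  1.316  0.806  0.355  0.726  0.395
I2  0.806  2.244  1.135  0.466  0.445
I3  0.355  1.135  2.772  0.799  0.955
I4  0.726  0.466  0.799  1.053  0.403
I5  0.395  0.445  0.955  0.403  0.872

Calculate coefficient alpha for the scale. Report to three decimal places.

sum of item variances = 1.316 + 2.244 + 2.772 + 1.053 + 0.872 = 8.257
Σ_{i<j} σ_ij = 6.485
total variance = 8.257 + 2 × 6.485 = 21.227
α = (k/(k−1))·(1 − sum of item variances/total variance) = (5/4)·(1 − 8.257/21.227) = 0.764

α = 0.764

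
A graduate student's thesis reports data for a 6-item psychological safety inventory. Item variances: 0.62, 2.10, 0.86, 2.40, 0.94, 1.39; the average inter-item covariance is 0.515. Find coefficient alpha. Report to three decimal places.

Σσᵢ² = 0.62 + 2.10 + 0.86 + 2.40 + 0.94 + 1.39 = 8.31
Sum of the 15 distinct covariances = 15 × 0.515 = 7.725
Var(T) = Σσᵢ² + 2·Σcov = 8.31 + 2 × 7.725 = 23.760
α = (6/5)·(1 − 8.31/23.760) = 0.780

α = 0.780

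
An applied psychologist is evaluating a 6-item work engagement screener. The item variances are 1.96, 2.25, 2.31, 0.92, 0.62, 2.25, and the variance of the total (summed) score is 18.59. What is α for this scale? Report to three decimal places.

α = 0.534

sum of item variances = 1.96 + 2.25 + 2.31 + 0.92 + 0.62 + 2.25 = 10.31
α = (k/(k−1))·(1 − sum of item variances/σ²_T) = (6/5)·(1 − 10.31/18.59) = 0.534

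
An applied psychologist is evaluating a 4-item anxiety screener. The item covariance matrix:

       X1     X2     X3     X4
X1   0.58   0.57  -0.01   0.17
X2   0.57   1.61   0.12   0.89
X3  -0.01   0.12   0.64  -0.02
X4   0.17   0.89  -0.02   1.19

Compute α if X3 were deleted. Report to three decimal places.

Remaining items: X1, X2, X4 (k = 3).
Σσ²ᵢ = 0.58 + 1.61 + 1.19 = 3.38
total variance = 3.38 + 2 × 1.63 = 6.64
α (item deleted) = (3/2)·(1 − 3.38/6.64) = 0.736

α = 0.736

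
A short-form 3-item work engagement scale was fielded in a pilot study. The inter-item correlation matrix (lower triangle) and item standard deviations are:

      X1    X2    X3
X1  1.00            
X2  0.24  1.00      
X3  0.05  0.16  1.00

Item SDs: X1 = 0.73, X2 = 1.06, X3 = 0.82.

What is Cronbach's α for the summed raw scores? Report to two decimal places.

Σσ²ᵢ = 0.73² + 1.06² + 0.82² = 2.3289
Covariances σ_ij = r_ij · s_i · s_j:
  σ(X1,X2) = 0.24 × 0.73 × 1.06 = 0.1857
  σ(X1,X3) = 0.05 × 0.73 × 0.82 = 0.0299
  σ(X2,X3) = 0.16 × 1.06 × 0.82 = 0.1391
σ²_T = Σσ²ᵢ + 2·Σσ_ij = 2.3289 + 2 × 0.3547 = 3.0383
α = (3/2)·(1 − 2.3289/3.0383) = 0.35

α = 0.35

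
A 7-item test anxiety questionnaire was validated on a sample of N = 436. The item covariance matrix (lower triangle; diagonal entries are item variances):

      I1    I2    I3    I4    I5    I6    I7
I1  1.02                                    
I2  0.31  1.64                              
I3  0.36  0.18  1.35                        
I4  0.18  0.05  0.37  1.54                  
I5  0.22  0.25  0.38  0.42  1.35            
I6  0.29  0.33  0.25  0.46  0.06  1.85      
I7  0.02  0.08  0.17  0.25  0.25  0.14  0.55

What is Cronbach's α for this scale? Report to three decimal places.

Σσ²ᵢ = 1.02 + 1.64 + 1.35 + 1.54 + 1.35 + 1.85 + 0.55 = 9.30
Σ_{i<j} σ_ij = 5.02
σ²_total = 9.30 + 2 × 5.02 = 19.34
α = (k/(k−1))·(1 − Σσ²ᵢ/σ²_total) = (7/6)·(1 − 9.30/19.34) = 0.606

α = 0.606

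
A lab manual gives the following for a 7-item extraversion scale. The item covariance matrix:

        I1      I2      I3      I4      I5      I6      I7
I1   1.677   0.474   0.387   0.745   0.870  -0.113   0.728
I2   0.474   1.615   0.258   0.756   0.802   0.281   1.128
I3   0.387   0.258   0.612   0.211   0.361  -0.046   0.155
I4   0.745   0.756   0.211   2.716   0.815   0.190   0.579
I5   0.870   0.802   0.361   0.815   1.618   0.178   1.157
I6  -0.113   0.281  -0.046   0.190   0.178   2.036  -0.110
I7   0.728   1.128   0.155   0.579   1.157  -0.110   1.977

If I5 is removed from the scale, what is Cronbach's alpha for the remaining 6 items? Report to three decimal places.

Remaining items: I1, I2, I3, I4, I6, I7 (k = 6).
Σσᵢ² = 1.677 + 1.615 + 0.612 + 2.716 + 2.036 + 1.977 = 10.633
σ²_T = 10.633 + 2 × 5.623 = 21.879
α (item deleted) = (6/5)·(1 − 10.633/21.879) = 0.617

α = 0.617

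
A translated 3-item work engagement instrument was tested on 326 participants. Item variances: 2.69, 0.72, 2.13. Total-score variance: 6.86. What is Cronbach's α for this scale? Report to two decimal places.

α = 0.29

ΣVar(i) = 2.69 + 0.72 + 2.13 = 5.54
α = (k/(k−1))·(1 − ΣVar(i)/σ²_T) = (3/2)·(1 − 5.54/6.86) = 0.29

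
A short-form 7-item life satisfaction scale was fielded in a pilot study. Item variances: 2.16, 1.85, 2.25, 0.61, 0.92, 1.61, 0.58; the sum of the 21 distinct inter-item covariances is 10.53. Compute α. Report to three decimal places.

α = 0.792

Σσᵢ² = 2.16 + 1.85 + 2.25 + 0.61 + 0.92 + 1.61 + 0.58 = 9.98
Sum of distinct covariances = 10.53
σ²_T = Σσᵢ² + 2·Σcov = 9.98 + 2 × 10.53 = 31.04
α = (7/6)·(1 − 9.98/31.04) = 0.792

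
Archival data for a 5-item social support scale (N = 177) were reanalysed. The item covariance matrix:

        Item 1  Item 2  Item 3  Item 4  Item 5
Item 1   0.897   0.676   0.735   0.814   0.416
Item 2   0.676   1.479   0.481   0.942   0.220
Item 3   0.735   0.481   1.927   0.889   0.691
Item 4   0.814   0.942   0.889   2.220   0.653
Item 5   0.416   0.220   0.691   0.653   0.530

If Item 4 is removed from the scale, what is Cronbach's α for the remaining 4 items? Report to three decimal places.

α = 0.762

Remaining items: Item 1, Item 2, Item 3, Item 5 (k = 4).
ΣVar(i) = 0.897 + 1.479 + 1.927 + 0.530 = 4.833
total variance = 4.833 + 2 × 3.219 = 11.271
α (item deleted) = (4/3)·(1 − 4.833/11.271) = 0.762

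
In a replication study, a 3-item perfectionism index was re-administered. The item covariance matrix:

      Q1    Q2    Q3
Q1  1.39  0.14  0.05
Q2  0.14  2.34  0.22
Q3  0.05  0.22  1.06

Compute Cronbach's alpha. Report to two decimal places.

Cronbach's alpha = 0.22

sum of item variances = 1.39 + 2.34 + 1.06 = 4.79
Sum of the distinct covariances = 0.41
σ²_total = 4.79 + 2 × 0.41 = 5.61
α = (k/(k−1))·(1 − sum of item variances/σ²_total) = (3/2)·(1 − 4.79/5.61) = 0.22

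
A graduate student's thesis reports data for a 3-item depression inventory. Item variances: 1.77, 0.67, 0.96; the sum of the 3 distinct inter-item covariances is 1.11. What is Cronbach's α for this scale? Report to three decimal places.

Σσ²ᵢ = 1.77 + 0.67 + 0.96 = 3.40
Sum of distinct covariances = 1.11
σ²_T = Σσ²ᵢ + 2·Σcov = 3.40 + 2 × 1.11 = 5.62
α = (3/2)·(1 − 3.40/5.62) = 0.593

α = 0.593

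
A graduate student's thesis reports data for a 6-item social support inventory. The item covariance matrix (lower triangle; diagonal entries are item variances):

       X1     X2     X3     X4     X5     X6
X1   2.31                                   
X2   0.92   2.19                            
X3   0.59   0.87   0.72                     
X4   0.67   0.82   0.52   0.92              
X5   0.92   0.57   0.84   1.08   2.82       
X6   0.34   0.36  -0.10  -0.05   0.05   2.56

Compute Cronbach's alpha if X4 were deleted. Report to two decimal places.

Cronbach's alpha = 0.63

Remaining items: X1, X2, X3, X5, X6 (k = 5).
sum of item variances = 2.31 + 2.19 + 0.72 + 2.82 + 2.56 = 10.60
σ²_T = 10.60 + 2 × 5.36 = 21.32
α (item deleted) = (5/4)·(1 − 10.60/21.32) = 0.63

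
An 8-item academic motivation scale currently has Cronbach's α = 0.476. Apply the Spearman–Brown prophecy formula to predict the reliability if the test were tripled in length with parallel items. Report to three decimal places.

Length factor m = 3
α' = m·α / (1 + (m−1)·α)
   = 3 × 0.476 / (1 + (3 − 1) × 0.476)
   = 1.4280 / 1.9520 = 0.732

predicted reliability = 0.732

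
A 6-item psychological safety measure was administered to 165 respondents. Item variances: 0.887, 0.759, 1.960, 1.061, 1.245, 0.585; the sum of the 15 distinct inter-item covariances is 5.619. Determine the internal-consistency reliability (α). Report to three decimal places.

α = 0.760

Σσ²ᵢ = 0.887 + 0.759 + 1.960 + 1.061 + 1.245 + 0.585 = 6.497
Sum of distinct covariances = 5.619
σ²_T = Σσ²ᵢ + 2·Σcov = 6.497 + 2 × 5.619 = 17.735
α = (6/5)·(1 − 6.497/17.735) = 0.760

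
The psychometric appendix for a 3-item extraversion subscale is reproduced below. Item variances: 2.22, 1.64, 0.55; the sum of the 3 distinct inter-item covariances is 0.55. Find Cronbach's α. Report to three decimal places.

Cronbach's α = 0.299

sum of item variances = 2.22 + 1.64 + 0.55 = 4.41
Sum of distinct covariances = 0.55
σ²_total = sum of item variances + 2·Σcov = 4.41 + 2 × 0.55 = 5.51
α = (3/2)·(1 − 4.41/5.51) = 0.299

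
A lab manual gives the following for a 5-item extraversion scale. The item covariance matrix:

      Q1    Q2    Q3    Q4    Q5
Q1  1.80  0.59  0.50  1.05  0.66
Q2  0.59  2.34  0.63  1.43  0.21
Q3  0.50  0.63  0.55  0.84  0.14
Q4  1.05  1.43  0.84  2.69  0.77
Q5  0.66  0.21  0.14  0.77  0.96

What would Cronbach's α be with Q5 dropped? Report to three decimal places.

Cronbach's α = 0.770

Remaining items: Q1, Q2, Q3, Q4 (k = 4).
ΣVar(i) = 1.80 + 2.34 + 0.55 + 2.69 = 7.38
total variance = 7.38 + 2 × 5.04 = 17.46
α (item deleted) = (4/3)·(1 − 7.38/17.46) = 0.770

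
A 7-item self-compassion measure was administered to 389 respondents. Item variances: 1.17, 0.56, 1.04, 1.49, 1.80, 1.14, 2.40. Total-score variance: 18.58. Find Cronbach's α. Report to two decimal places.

Cronbach's α = 0.56

sum of item variances = 1.17 + 0.56 + 1.04 + 1.49 + 1.80 + 1.14 + 2.40 = 9.60
α = (k/(k−1))·(1 − sum of item variances/σ²_total) = (7/6)·(1 − 9.60/18.58) = 0.56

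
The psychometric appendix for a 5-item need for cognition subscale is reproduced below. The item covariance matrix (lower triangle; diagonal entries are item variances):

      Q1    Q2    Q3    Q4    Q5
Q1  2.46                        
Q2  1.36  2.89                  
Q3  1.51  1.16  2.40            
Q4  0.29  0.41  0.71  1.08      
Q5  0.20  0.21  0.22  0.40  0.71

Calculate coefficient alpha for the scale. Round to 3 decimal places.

α = 0.720

ΣVar(i) = 2.46 + 2.89 + 2.40 + 1.08 + 0.71 = 9.54
Σ_{i<j} σ_ij = 6.47
σ²_T = 9.54 + 2 × 6.47 = 22.48
α = (k/(k−1))·(1 − ΣVar(i)/σ²_T) = (5/4)·(1 − 9.54/22.48) = 0.720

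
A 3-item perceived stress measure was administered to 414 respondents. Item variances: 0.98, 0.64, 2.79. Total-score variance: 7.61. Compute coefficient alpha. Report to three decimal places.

Σσ²ᵢ = 0.98 + 0.64 + 2.79 = 4.41
α = (k/(k−1))·(1 − Σσ²ᵢ/σ²_T) = (3/2)·(1 − 4.41/7.61) = 0.631

coefficient alpha = 0.631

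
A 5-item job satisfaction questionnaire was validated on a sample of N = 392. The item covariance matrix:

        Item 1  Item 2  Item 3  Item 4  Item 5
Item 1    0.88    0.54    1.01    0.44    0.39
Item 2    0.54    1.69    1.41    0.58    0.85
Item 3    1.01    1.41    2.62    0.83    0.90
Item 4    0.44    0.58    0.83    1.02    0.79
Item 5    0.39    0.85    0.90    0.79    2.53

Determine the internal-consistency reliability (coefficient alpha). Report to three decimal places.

α = 0.799

Σσᵢ² = 0.88 + 1.69 + 2.62 + 1.02 + 2.53 = 8.74
Σ_{i<j} σ_ij = 7.74
σ²_total = 8.74 + 2 × 7.74 = 24.22
α = (k/(k−1))·(1 − Σσᵢ²/σ²_total) = (5/4)·(1 − 8.74/24.22) = 0.799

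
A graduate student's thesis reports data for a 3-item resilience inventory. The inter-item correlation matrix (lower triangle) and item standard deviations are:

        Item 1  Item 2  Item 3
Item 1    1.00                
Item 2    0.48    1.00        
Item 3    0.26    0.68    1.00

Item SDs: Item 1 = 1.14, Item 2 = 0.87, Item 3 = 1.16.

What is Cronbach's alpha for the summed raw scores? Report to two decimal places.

Σσ²ᵢ = 1.14² + 0.87² + 1.16² = 3.4021
Covariances σ_ij = r_ij · s_i · s_j:
  σ(Item 1,Item 2) = 0.48 × 1.14 × 0.87 = 0.4761
  σ(Item 1,Item 3) = 0.26 × 1.14 × 1.16 = 0.3438
  σ(Item 2,Item 3) = 0.68 × 0.87 × 1.16 = 0.6863
σ²_T = Σσ²ᵢ + 2·Σσ_ij = 3.4021 + 2 × 1.5062 = 6.4145
α = (3/2)·(1 − 3.4021/6.4145) = 0.70

Cronbach's alpha = 0.70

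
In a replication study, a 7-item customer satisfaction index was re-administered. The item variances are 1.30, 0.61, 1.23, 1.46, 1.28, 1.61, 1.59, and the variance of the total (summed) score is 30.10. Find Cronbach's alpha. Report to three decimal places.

Σσᵢ² = 1.30 + 0.61 + 1.23 + 1.46 + 1.28 + 1.61 + 1.59 = 9.08
α = (k/(k−1))·(1 − Σσᵢ²/total variance) = (7/6)·(1 − 9.08/30.10) = 0.815

α = 0.815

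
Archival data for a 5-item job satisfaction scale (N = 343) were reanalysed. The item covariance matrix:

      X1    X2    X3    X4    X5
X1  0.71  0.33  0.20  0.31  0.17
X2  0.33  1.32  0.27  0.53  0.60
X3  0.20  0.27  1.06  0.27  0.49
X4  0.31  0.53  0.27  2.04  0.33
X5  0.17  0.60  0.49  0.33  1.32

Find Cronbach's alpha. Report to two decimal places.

ΣVar(i) = 0.71 + 1.32 + 1.06 + 2.04 + 1.32 = 6.45
Sum of the distinct covariances = 3.50
σ²_T = 6.45 + 2 × 3.50 = 13.45
α = (k/(k−1))·(1 − ΣVar(i)/σ²_T) = (5/4)·(1 − 6.45/13.45) = 0.65

Cronbach's alpha = 0.65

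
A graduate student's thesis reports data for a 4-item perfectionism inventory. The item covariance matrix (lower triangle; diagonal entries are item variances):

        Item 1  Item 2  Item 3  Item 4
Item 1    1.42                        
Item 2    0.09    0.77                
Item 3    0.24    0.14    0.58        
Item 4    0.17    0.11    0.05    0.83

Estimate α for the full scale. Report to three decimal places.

α = 0.410

sum of item variances = 1.42 + 0.77 + 0.58 + 0.83 = 3.60
Sum of off-diagonal covariances = 0.80
Var(T) = 3.60 + 2 × 0.80 = 5.20
α = (k/(k−1))·(1 − sum of item variances/Var(T)) = (4/3)·(1 − 3.60/5.20) = 0.410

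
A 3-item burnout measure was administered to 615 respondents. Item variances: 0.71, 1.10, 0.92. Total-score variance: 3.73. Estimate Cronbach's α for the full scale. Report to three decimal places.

sum of item variances = 0.71 + 1.10 + 0.92 = 2.73
α = (k/(k−1))·(1 − sum of item variances/Var(T)) = (3/2)·(1 − 2.73/3.73) = 0.402

α = 0.402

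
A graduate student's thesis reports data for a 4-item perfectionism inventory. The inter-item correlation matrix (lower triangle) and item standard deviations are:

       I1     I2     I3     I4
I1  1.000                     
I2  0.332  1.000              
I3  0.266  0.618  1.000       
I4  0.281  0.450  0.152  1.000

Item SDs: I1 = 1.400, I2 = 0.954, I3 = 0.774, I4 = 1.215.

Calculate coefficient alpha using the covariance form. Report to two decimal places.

α = 0.65

Σσ²ᵢ = 1.400² + 0.954² + 0.774² + 1.215² = 4.9454
Covariances σ_ij = r_ij · s_i · s_j:
  σ(I1,I2) = 0.332 × 1.400 × 0.954 = 0.4434
  σ(I1,I3) = 0.266 × 1.400 × 0.774 = 0.2882
  σ(I1,I4) = 0.281 × 1.400 × 1.215 = 0.4780
  σ(I2,I3) = 0.618 × 0.954 × 0.774 = 0.4563
  σ(I2,I4) = 0.450 × 0.954 × 1.215 = 0.5216
  σ(I3,I4) = 0.152 × 0.774 × 1.215 = 0.1429
σ²_T = Σσ²ᵢ + 2·Σσ_ij = 4.9454 + 2 × 2.3304 = 9.6062
α = (4/3)·(1 − 4.9454/9.6062) = 0.65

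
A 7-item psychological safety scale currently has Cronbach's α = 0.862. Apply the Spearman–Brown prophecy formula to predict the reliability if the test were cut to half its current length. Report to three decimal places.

Length factor m = 1/2
α' = m·α / (1 − (1−m)·α)
   = 1/2 × 0.862 / (1 − (1 − 1/2) × 0.862)
   = 0.4310 / 0.5690 = 0.757

predicted reliability = 0.757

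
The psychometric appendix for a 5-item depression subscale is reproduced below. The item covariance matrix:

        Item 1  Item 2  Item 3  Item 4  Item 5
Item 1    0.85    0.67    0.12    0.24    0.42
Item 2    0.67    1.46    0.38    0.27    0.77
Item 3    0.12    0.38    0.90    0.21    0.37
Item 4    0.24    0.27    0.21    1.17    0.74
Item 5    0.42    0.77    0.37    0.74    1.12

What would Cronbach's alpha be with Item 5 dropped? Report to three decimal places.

Remaining items: Item 1, Item 2, Item 3, Item 4 (k = 4).
ΣVar(i) = 0.85 + 1.46 + 0.90 + 1.17 = 4.38
total variance = 4.38 + 2 × 1.89 = 8.16
α (item deleted) = (4/3)·(1 − 4.38/8.16) = 0.618

Cronbach's alpha = 0.618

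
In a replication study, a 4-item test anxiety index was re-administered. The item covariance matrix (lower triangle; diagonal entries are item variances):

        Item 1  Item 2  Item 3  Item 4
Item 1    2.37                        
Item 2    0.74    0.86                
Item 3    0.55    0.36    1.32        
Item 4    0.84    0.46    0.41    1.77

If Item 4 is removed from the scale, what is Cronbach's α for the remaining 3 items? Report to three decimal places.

α = 0.631

Remaining items: Item 1, Item 2, Item 3 (k = 3).
sum of item variances = 2.37 + 0.86 + 1.32 = 4.55
σ²_T = 4.55 + 2 × 1.65 = 7.85
α (item deleted) = (3/2)·(1 − 4.55/7.85) = 0.631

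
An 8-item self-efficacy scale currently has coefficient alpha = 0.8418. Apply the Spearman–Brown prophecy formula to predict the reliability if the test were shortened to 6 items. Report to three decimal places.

predicted reliability = 0.800

Length factor m = 6/8 = 0.7500
α' = m·α / (1 − (1−m)·α)
   = 6/8 × 0.8418 / (1 − (1 − 6/8) × 0.8418)
   = 0.6313 / 0.7895 = 0.800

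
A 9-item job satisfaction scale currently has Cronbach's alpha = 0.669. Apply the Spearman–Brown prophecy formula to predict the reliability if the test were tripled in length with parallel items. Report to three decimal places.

predicted reliability = 0.858

Length factor m = 3
α' = m·α / (1 + (m−1)·α)
   = 3 × 0.669 / (1 + (3 − 1) × 0.669)
   = 2.0070 / 2.3380 = 0.858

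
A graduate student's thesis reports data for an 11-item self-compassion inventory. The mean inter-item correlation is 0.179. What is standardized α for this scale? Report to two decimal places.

standardized α = 0.71

Standardized α = k·r̄ / (1 + (k−1)·r̄) = 11 × 0.179 / (1 + 10 × 0.179)
  = 1.9690 / 2.7900 = 0.71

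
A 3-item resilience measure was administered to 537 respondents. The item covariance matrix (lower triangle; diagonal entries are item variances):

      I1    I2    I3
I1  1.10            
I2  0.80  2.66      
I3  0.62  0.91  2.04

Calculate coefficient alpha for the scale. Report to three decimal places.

α = 0.668

sum of item variances = 1.10 + 2.66 + 2.04 = 5.80
Sum of off-diagonal covariances = 2.33
Var(T) = 5.80 + 2 × 2.33 = 10.46
α = (k/(k−1))·(1 − sum of item variances/Var(T)) = (3/2)·(1 − 5.80/10.46) = 0.668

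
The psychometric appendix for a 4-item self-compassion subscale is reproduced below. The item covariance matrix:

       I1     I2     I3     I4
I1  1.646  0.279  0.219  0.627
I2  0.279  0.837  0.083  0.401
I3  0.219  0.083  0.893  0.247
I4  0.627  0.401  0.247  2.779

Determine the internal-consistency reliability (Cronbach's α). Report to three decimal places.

Cronbach's α = 0.502

Σσ²ᵢ = 1.646 + 0.837 + 0.893 + 2.779 = 6.155
Σ_{i<j} σ_ij = 1.856
total variance = 6.155 + 2 × 1.856 = 9.867
α = (k/(k−1))·(1 − Σσ²ᵢ/total variance) = (4/3)·(1 − 6.155/9.867) = 0.502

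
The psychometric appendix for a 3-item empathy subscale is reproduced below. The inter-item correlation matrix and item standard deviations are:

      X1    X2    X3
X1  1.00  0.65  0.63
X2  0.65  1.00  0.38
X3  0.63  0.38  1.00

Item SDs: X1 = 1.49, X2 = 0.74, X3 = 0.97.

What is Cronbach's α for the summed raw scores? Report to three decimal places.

Σσ²ᵢ = 1.49² + 0.74² + 0.97² = 3.7086
Covariances σ_ij = r_ij · s_i · s_j:
  σ(X1,X2) = 0.65 × 1.49 × 0.74 = 0.7167
  σ(X1,X3) = 0.63 × 1.49 × 0.97 = 0.9105
  σ(X2,X3) = 0.38 × 0.74 × 0.97 = 0.2728
σ²_T = Σσ²ᵢ + 2·Σσ_ij = 3.7086 + 2 × 1.9000 = 7.5086
α = (3/2)·(1 − 3.7086/7.5086) = 0.759

Cronbach's α = 0.759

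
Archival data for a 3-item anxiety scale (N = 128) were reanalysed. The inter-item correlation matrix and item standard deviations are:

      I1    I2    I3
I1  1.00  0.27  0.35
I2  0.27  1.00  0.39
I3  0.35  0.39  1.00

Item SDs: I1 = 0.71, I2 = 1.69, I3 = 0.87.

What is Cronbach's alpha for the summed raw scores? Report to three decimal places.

α = 0.527

Σσ²ᵢ = 0.71² + 1.69² + 0.87² = 4.1171
Covariances σ_ij = r_ij · s_i · s_j:
  σ(I1,I2) = 0.27 × 0.71 × 1.69 = 0.3240
  σ(I1,I3) = 0.35 × 0.71 × 0.87 = 0.2162
  σ(I2,I3) = 0.39 × 1.69 × 0.87 = 0.5734
σ²_T = Σσ²ᵢ + 2·Σσ_ij = 4.1171 + 2 × 1.1136 = 6.3443
α = (3/2)·(1 − 4.1171/6.3443) = 0.527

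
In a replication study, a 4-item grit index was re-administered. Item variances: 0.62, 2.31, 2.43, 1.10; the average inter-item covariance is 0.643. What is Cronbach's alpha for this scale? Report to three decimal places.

α = 0.726

ΣVar(i) = 0.62 + 2.31 + 2.43 + 1.10 = 6.46
Sum of the 6 distinct covariances = 6 × 0.643 = 3.858
σ²_total = ΣVar(i) + 2·Σcov = 6.46 + 2 × 3.858 = 14.176
α = (4/3)·(1 − 6.46/14.176) = 0.726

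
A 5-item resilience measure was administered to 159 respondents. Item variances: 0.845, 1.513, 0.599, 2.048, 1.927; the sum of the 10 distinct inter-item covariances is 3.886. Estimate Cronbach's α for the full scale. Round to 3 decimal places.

ΣVar(i) = 0.845 + 1.513 + 0.599 + 2.048 + 1.927 = 6.932
Sum of distinct covariances = 3.886
σ²_T = ΣVar(i) + 2·Σcov = 6.932 + 2 × 3.886 = 14.704
α = (5/4)·(1 − 6.932/14.704) = 0.661

Cronbach's α = 0.661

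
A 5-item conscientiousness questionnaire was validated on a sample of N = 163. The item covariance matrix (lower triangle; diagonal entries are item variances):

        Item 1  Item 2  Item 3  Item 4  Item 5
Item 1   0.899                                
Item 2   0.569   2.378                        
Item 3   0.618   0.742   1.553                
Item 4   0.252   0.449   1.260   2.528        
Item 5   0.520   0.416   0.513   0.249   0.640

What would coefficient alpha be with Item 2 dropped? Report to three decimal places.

α = 0.731

Remaining items: Item 1, Item 3, Item 4, Item 5 (k = 4).
sum of item variances = 0.899 + 1.553 + 2.528 + 0.640 = 5.620
total variance = 5.620 + 2 × 3.412 = 12.444
α (item deleted) = (4/3)·(1 − 5.620/12.444) = 0.731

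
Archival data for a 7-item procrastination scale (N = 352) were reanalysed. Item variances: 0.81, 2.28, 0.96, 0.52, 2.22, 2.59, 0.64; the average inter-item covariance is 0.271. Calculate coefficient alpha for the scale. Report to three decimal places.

Σσᵢ² = 0.81 + 2.28 + 0.96 + 0.52 + 2.22 + 2.59 + 0.64 = 10.02
Sum of the 21 distinct covariances = 21 × 0.271 = 5.691
σ²_total = Σσᵢ² + 2·Σcov = 10.02 + 2 × 5.691 = 21.402
α = (7/6)·(1 − 10.02/21.402) = 0.620

coefficient alpha = 0.620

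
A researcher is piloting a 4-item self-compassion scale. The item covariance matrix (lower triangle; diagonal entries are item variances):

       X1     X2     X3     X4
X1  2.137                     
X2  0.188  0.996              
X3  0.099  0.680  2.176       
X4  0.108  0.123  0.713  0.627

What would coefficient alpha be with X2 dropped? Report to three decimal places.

Remaining items: X1, X3, X4 (k = 3).
ΣVar(i) = 2.137 + 2.176 + 0.627 = 4.940
Var(T) = 4.940 + 2 × 0.920 = 6.780
α (item deleted) = (3/2)·(1 − 4.940/6.780) = 0.407

α = 0.407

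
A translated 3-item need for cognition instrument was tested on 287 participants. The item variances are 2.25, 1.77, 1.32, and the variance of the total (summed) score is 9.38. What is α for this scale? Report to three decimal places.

ΣVar(i) = 2.25 + 1.77 + 1.32 = 5.34
α = (k/(k−1))·(1 − ΣVar(i)/σ²_total) = (3/2)·(1 − 5.34/9.38) = 0.646

α = 0.646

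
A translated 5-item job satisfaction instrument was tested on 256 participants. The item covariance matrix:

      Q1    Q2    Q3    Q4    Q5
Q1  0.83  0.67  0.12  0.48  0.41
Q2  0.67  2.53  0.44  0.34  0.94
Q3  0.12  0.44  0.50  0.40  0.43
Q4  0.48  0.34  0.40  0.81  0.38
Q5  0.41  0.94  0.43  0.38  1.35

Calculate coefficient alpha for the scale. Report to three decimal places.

Σσ²ᵢ = 0.83 + 2.53 + 0.50 + 0.81 + 1.35 = 6.02
Sum of off-diagonal covariances = 4.61
σ²_total = 6.02 + 2 × 4.61 = 15.24
α = (k/(k−1))·(1 − Σσ²ᵢ/σ²_total) = (5/4)·(1 − 6.02/15.24) = 0.756

α = 0.756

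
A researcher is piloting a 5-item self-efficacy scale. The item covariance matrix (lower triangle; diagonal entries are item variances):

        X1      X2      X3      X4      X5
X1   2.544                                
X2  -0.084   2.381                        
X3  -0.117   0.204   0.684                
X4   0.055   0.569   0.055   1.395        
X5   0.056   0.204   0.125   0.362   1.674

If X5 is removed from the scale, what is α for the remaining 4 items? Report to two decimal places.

α = 0.22

Remaining items: X1, X2, X3, X4 (k = 4).
ΣVar(i) = 2.544 + 2.381 + 0.684 + 1.395 = 7.004
total variance = 7.004 + 2 × 0.682 = 8.368
α (item deleted) = (4/3)·(1 − 7.004/8.368) = 0.22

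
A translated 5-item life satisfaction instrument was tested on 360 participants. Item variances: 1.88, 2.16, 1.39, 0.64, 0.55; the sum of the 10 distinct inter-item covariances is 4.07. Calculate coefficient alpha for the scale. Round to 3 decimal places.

α = 0.689

Σσᵢ² = 1.88 + 2.16 + 1.39 + 0.64 + 0.55 = 6.62
Sum of distinct covariances = 4.07
σ²_T = Σσᵢ² + 2·Σcov = 6.62 + 2 × 4.07 = 14.76
α = (5/4)·(1 − 6.62/14.76) = 0.689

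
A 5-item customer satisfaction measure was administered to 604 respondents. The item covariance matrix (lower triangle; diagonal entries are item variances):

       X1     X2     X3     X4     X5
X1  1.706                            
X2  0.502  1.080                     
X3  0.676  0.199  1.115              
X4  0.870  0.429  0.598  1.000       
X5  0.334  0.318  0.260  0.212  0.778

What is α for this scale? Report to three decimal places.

Σσ²ᵢ = 1.706 + 1.080 + 1.115 + 1.000 + 0.778 = 5.679
Sum of off-diagonal covariances = 4.398
σ²_total = 5.679 + 2 × 4.398 = 14.475
α = (k/(k−1))·(1 − Σσ²ᵢ/σ²_total) = (5/4)·(1 − 5.679/14.475) = 0.760

α = 0.760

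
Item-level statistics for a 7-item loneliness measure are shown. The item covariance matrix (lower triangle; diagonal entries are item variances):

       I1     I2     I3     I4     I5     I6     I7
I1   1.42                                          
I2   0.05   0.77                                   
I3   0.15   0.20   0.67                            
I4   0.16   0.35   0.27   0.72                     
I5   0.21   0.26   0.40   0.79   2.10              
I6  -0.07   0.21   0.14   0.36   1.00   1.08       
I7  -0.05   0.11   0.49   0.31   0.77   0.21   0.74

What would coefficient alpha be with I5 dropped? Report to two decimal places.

α = 0.62

Remaining items: I1, I2, I3, I4, I6, I7 (k = 6).
Σσᵢ² = 1.42 + 0.77 + 0.67 + 0.72 + 1.08 + 0.74 = 5.40
total variance = 5.40 + 2 × 2.89 = 11.18
α (item deleted) = (6/5)·(1 − 5.40/11.18) = 0.62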